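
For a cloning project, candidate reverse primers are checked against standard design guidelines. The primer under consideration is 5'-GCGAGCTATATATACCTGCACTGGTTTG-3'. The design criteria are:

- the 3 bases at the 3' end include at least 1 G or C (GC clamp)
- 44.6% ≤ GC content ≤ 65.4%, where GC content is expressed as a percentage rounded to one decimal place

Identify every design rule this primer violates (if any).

Meets all criteria.

Base counts: A=6, T=9, G=7, C=6 (length 28).
GC clamp: 3' end TTG has 1 G/C ✓
GC content: GC 13/28 = 46.4% ✓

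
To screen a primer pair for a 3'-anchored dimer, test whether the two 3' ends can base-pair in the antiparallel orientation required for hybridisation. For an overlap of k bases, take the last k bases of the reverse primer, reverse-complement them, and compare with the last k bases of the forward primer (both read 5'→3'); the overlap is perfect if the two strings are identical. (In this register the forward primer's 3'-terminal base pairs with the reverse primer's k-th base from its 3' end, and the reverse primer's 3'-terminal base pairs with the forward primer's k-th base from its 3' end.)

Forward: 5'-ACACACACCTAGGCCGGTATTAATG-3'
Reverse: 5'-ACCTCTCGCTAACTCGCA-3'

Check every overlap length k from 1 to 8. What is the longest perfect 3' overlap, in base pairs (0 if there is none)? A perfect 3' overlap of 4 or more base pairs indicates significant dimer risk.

Last 8 bases (5'→3') — forward …TATTAATG, reverse …AACTCGCA.
Reverse complement of the reverse primer's last 8 bases: TGCGAGTT; its first k bases are the reverse complement of the reverse primer's last k bases, so a perfect k-base overlap needs the forward primer's last k bases to equal them.
Comparing (forward last k vs required): k=1: G vs T ✗; k=2: TG vs TG ✓; k=3: ATG vs TGC ✗; k=4: AATG vs TGCG ✗; k=5: TAATG vs TGCGA ✗; k=6: TTAATG vs TGCGAG ✗; k=7: ATTAATG vs TGCGAGT ✗; k=8: TATTAATG vs TGCGAGTT ✗.
Only k = 2 is perfect, so the longest perfect 3' overlap is 2.

Longest perfect overlap: 2 complementary base pairs; below the dimer-risk threshold (threshold 4).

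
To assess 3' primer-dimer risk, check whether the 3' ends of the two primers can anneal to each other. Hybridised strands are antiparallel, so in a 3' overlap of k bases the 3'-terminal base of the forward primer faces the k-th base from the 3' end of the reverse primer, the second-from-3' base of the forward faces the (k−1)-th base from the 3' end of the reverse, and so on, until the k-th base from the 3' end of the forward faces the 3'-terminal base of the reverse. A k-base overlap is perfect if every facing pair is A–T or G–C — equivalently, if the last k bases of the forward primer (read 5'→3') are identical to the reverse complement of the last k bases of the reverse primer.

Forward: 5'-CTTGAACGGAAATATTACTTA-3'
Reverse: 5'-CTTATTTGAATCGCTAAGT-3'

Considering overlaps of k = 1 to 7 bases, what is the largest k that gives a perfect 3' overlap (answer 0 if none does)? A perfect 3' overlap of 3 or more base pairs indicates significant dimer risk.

Last 7 bases (5'→3') — forward …TTACTTA, reverse …GCTAAGT.
Reverse complement of the reverse primer's last 7 bases: ACTTAGC; its first k bases are the reverse complement of the reverse primer's last k bases, so a perfect k-base overlap needs the forward primer's last k bases to equal them.
Comparing (forward last k vs required): k=1: A vs A ✓; k=2: TA vs AC ✗; k=3: TTA vs ACT ✗; k=4: CTTA vs ACTT ✗; k=5: ACTTA vs ACTTA ✓; k=6: TACTTA vs ACTTAG ✗; k=7: TTACTTA vs ACTTAGC ✗.
Perfect overlaps at k = 1, 5; the largest is 5.

Longest perfect overlap: 5 complementary base pairs; significant dimer risk (threshold 3).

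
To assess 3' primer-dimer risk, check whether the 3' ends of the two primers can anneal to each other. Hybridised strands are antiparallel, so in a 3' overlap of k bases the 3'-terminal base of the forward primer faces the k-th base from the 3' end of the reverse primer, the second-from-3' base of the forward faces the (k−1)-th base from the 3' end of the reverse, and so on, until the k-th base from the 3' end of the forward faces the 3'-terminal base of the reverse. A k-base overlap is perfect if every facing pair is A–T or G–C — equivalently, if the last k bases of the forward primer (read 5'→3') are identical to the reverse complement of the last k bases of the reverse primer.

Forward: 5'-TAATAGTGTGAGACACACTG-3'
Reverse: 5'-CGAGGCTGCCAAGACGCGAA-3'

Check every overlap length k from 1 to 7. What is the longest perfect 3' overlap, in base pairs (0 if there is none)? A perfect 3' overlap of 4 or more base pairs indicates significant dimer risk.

Longest perfect overlap: 0 complementary base pairs; below the dimer-risk threshold (threshold 4).

Last 7 bases (5'→3') — forward …CACACTG, reverse …ACGCGAA.
Reverse complement of the reverse primer's last 7 bases: TTCGCGT; its first k bases are the reverse complement of the reverse primer's last k bases, so a perfect k-base overlap needs the forward primer's last k bases to equal them.
Comparing (forward last k vs required): k=1: G vs T ✗; k=2: TG vs TT ✗; k=3: CTG vs TTC ✗; k=4: ACTG vs TTCG ✗; k=5: CACTG vs TTCGC ✗; k=6: ACACTG vs TTCGCG ✗; k=7: CACACTG vs TTCGCGT ✗.
No overlap length from 1 to 7 is perfect, so the longest perfect 3' overlap is 0.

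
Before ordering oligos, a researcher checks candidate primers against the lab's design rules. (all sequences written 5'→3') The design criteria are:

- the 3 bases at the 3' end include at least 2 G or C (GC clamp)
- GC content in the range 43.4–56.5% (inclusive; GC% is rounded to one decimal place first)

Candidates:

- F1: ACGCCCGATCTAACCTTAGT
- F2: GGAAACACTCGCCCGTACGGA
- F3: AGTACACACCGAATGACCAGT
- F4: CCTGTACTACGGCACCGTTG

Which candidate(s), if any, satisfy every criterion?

None of the candidates satisfy all criteria.

F1 (20 nt, A=5 T=5 G=3 C=7): 3' end AGT has 1 G/C, need ≥2 ✗; GC 10/20 = 50.0% ✓ — fails.
F2 (21 nt, A=6 T=2 G=6 C=7): 3' end GGA has 2 G/C ✓; GC 13/21 = 61.9%, outside 43.4–56.5% ✗ — fails.
F3 (21 nt, A=8 T=3 G=4 C=6): 3' end AGT has 1 G/C, need ≥2 ✗; GC 10/21 = 47.6% ✓ — fails.
F4 (20 nt, A=3 T=5 G=5 C=7): 3' end TTG has 1 G/C, need ≥2 ✗; GC 12/20 = 60.0%, outside 43.4–56.5% ✗ — fails.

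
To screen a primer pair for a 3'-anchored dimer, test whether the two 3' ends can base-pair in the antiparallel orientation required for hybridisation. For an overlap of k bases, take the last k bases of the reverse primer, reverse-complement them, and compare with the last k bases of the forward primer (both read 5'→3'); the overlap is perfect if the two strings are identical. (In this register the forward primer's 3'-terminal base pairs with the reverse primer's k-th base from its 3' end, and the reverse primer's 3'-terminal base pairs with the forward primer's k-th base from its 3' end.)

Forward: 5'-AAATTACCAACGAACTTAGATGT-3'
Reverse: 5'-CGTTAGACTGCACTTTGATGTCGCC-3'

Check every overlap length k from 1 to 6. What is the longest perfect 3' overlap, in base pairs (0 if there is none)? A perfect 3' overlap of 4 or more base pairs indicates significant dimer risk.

Last 6 bases (5'→3') — forward …AGATGT, reverse …GTCGCC.
Reverse complement of the reverse primer's last 6 bases: GGCGAC; its first k bases are the reverse complement of the reverse primer's last k bases, so a perfect k-base overlap needs the forward primer's last k bases to equal them.
Comparing (forward last k vs required): k=1: T vs G ✗; k=2: GT vs GG ✗; k=3: TGT vs GGC ✗; k=4: ATGT vs GGCG ✗; k=5: GATGT vs GGCGA ✗; k=6: AGATGT vs GGCGAC ✗.
No overlap length from 1 to 6 is perfect, so the longest perfect 3' overlap is 0.

Longest perfect overlap: 0 complementary base pairs; below the dimer-risk threshold (threshold 4).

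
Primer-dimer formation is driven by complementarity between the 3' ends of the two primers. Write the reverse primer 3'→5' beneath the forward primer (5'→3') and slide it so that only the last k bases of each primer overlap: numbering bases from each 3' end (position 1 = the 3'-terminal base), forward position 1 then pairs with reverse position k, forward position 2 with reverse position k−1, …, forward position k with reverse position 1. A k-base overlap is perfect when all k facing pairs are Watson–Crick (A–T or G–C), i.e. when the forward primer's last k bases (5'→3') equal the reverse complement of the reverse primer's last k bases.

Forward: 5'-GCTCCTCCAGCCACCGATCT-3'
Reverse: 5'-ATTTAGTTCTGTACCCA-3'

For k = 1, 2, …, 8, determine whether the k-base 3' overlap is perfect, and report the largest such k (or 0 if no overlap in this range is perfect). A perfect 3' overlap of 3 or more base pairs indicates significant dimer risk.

Longest perfect overlap: 1 complementary base pair; below the dimer-risk threshold (threshold 3).

Last 8 bases (5'→3') — forward …ACCGATCT, reverse …TGTACCCA.
Reverse complement of the reverse primer's last 8 bases: TGGGTACA; its first k bases are the reverse complement of the reverse primer's last k bases, so a perfect k-base overlap needs the forward primer's last k bases to equal them.
Comparing (forward last k vs required): k=1: T vs T ✓; k=2: CT vs TG ✗; k=3: TCT vs TGG ✗; k=4: ATCT vs TGGG ✗; k=5: GATCT vs TGGGT ✗; k=6: CGATCT vs TGGGTA ✗; k=7: CCGATCT vs TGGGTAC ✗; k=8: ACCGATCT vs TGGGTACA ✗.
Only k = 1 is perfect, so the longest perfect 3' overlap is 1.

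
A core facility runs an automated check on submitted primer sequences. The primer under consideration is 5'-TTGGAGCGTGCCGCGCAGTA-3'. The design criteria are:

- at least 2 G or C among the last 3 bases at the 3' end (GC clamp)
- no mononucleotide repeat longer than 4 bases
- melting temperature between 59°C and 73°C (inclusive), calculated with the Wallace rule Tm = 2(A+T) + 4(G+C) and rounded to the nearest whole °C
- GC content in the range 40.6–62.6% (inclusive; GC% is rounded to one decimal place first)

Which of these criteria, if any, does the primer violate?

Fails: GC clamp, GC content.

Base counts: A=3, T=4, G=8, C=5 (length 20).
GC clamp: 3' end GTA has 1 G/C, need ≥2 ✗
homopolymer run: longest run = 2 ✓
Tm: Tm = 2·7 + 4·13 = 66°C ✓
GC content: GC 13/20 = 65.0%, outside 40.6–62.6% ✗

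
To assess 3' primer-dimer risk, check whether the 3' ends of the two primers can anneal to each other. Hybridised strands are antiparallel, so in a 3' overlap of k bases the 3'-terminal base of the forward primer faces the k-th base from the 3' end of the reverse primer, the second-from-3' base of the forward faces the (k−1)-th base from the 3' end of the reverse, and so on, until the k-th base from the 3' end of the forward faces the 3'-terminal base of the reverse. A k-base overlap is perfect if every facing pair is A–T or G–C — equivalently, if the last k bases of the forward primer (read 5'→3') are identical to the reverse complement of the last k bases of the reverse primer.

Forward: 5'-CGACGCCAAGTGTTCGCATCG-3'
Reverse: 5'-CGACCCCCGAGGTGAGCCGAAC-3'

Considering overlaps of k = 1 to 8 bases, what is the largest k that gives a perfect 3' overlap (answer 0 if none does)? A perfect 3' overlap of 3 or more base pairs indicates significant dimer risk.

Last 8 bases (5'→3') — forward …TCGCATCG, reverse …AGCCGAAC.
Reverse complement of the reverse primer's last 8 bases: GTTCGGCT; its first k bases are the reverse complement of the reverse primer's last k bases, so a perfect k-base overlap needs the forward primer's last k bases to equal them.
Comparing (forward last k vs required): k=1: G vs G ✓; k=2: CG vs GT ✗; k=3: TCG vs GTT ✗; k=4: ATCG vs GTTC ✗; k=5: CATCG vs GTTCG ✗; k=6: GCATCG vs GTTCGG ✗; k=7: CGCATCG vs GTTCGGC ✗; k=8: TCGCATCG vs GTTCGGCT ✗.
Only k = 1 is perfect, so the longest perfect 3' overlap is 1.

Longest perfect overlap: 1 complementary base pair; below the dimer-risk threshold (threshold 3).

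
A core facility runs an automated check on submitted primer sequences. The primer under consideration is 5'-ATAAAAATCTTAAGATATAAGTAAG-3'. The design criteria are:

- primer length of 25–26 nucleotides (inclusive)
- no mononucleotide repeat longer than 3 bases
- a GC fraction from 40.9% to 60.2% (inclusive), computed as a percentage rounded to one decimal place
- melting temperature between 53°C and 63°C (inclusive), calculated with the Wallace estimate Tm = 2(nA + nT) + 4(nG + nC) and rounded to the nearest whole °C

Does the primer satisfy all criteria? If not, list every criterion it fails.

Fails: homopolymer run, GC content.

Base counts: A=14, T=7, G=3, C=1 (length 25).
length: length 25 ✓
homopolymer run: longest run = 5, exceeds 3 ✗
GC content: GC 4/25 = 16.0%, outside 40.9–60.2% ✗
Tm: Tm = 2·21 + 4·4 = 58°C ✓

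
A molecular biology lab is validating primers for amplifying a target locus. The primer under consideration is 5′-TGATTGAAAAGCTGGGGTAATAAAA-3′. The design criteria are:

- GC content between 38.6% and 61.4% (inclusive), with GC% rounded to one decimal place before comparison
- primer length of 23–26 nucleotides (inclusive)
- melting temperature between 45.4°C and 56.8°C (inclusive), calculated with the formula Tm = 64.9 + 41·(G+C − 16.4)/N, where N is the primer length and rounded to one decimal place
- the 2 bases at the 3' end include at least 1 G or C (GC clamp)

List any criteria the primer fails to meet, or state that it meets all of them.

Fails: GC content, GC clamp.

Base counts: A=11, T=6, G=7, C=1 (length 25).
GC content: GC 8/25 = 32.0%, outside 38.6–61.4% ✗
length: length 25 ✓
Tm: Tm = 64.9 + 41·(8 − 16.4)/25 = 51.1°C ✓
GC clamp: 3' end AA has 0 G/C, need ≥1 ✗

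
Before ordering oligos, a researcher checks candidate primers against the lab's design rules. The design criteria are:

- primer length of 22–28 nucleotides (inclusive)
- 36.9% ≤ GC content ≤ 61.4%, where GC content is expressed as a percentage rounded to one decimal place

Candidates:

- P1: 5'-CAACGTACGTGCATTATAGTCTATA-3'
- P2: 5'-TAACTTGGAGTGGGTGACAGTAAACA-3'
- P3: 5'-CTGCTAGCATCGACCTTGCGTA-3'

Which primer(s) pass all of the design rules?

P2 and P3.

P1 (25 nt, A=8 T=8 G=4 C=5): length 25 ✓; GC 9/25 = 36.0%, outside 36.9–61.4% ✗ — fails.
P2 (26 nt, A=9 T=6 G=8 C=3): length 26 ✓; GC 11/26 = 42.3% ✓ — passes.
P3 (22 nt, A=4 T=6 G=5 C=7): length 22 ✓; GC 12/22 = 54.5% ✓ — passes.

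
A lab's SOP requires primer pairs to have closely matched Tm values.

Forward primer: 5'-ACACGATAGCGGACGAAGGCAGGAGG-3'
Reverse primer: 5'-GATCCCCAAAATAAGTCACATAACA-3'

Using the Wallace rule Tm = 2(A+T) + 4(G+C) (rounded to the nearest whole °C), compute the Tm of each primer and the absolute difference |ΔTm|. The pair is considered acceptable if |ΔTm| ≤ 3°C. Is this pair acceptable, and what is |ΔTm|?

Forward: A=9 T=1 G=11 C=5 → Tm = 2·10 + 4·16 = 84°C.
Reverse: A=12 T=4 G=2 C=7 → Tm = 2·16 + 4·9 = 68°C.
|ΔTm| = |84 − 68| = 16°C, > 3°C.

|ΔTm| = 16°C; the pair is not acceptable.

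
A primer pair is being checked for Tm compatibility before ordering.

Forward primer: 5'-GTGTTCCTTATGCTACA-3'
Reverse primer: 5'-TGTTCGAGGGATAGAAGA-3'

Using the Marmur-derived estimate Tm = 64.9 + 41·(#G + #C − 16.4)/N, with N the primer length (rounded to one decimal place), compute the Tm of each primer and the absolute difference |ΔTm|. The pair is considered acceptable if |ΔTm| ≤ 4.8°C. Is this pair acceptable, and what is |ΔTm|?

Forward: G+C = 7, N = 17 → Tm = 64.9 + 41·(7 − 16.4)/17 = 42.2°C.
Reverse: G+C = 8, N = 18 → Tm = 64.9 + 41·(8 − 16.4)/18 = 45.8°C.
|ΔTm| = |42.2 − 45.8| = 3.6°C, ≤ 4.8°C.

|ΔTm| = 3.6°C; the pair is acceptable.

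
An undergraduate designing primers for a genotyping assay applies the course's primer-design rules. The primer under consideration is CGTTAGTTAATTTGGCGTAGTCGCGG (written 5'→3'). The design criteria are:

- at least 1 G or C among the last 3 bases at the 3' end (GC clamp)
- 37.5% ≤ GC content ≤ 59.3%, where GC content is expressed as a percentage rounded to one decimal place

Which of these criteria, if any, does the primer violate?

Meets all criteria.

Base counts: A=4, T=9, G=9, C=4 (length 26).
GC clamp: 3' end CGG has 3 G/C ✓
GC content: GC 13/26 = 50.0% ✓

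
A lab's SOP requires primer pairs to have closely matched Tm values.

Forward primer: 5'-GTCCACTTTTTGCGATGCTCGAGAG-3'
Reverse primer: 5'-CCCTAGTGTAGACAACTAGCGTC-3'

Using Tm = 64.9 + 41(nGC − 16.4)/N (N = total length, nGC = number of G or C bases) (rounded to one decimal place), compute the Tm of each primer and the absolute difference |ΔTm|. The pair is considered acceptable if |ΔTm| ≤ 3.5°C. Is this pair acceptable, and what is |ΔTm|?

Forward: G+C = 13, N = 25 → Tm = 64.9 + 41·(13 − 16.4)/25 = 59.3°C.
Reverse: G+C = 12, N = 23 → Tm = 64.9 + 41·(12 − 16.4)/23 = 57.1°C.
|ΔTm| = |59.3 − 57.1| = 2.2°C, ≤ 3.5°C.

|ΔTm| = 2.2°C; the pair is acceptable.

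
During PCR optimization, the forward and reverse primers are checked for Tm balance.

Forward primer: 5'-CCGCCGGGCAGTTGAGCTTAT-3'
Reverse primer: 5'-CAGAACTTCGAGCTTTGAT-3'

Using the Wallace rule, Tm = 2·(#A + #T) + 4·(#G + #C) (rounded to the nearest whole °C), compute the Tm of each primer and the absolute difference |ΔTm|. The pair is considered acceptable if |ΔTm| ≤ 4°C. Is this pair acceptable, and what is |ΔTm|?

|ΔTm| = 14°C; the pair is not acceptable.

Forward: A=3 T=5 G=7 C=6 → Tm = 2·8 + 4·13 = 68°C.
Reverse: A=5 T=6 G=4 C=4 → Tm = 2·11 + 4·8 = 54°C.
|ΔTm| = |68 − 54| = 14°C, > 4°C.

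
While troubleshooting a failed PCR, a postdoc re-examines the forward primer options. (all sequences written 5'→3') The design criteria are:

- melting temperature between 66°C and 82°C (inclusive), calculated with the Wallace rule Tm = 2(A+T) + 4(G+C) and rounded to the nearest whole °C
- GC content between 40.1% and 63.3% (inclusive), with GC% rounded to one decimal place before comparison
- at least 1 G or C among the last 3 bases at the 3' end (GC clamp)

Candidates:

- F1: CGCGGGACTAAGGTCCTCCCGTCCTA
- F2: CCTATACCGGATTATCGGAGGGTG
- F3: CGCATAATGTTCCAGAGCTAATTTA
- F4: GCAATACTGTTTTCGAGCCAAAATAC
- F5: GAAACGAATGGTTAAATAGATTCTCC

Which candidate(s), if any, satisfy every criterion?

F2 only.

F1 (26 nt, A=4 T=5 G=7 C=10): Tm = 2·9 + 4·17 = 86°C, outside 66–82°C ✗; GC 17/26 = 65.4%, outside 40.1–63.3% ✗; 3' end CTA has 1 G/C ✓ — fails.
F2 (24 nt, A=5 T=6 G=8 C=5): Tm = 2·11 + 4·13 = 74°C ✓; GC 13/24 = 54.2% ✓; 3' end GTG has 2 G/C ✓ — passes.
F3 (25 nt, A=8 T=8 G=4 C=5): Tm = 2·16 + 4·9 = 68°C ✓; GC 9/25 = 36.0%, outside 40.1–63.3% ✗; 3' end TTA has 0 G/C, need ≥1 ✗ — fails.
F4 (26 nt, A=9 T=7 G=4 C=6): Tm = 2·16 + 4·10 = 72°C ✓; GC 10/26 = 38.5%, outside 40.1–63.3% ✗; 3' end TAC has 1 G/C ✓ — fails.
F5 (26 nt, A=10 T=7 G=5 C=4): Tm = 2·17 + 4·9 = 70°C ✓; GC 9/26 = 34.6%, outside 40.1–63.3% ✗; 3' end TCC has 2 G/C ✓ — fails.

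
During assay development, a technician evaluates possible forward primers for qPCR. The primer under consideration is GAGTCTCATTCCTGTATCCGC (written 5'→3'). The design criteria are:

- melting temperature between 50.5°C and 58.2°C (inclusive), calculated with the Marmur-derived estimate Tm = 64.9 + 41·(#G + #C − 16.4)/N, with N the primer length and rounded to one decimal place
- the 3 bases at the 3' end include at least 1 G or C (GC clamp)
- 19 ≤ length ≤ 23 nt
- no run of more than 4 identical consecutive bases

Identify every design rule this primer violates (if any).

Base counts: A=3, T=7, G=4, C=7 (length 21).
Tm: Tm = 64.9 + 41·(11 − 16.4)/21 = 54.4°C ✓
GC clamp: 3' end CGC has 3 G/C ✓
length: length 21 ✓
homopolymer run: longest run = 2 ✓

Meets all criteria.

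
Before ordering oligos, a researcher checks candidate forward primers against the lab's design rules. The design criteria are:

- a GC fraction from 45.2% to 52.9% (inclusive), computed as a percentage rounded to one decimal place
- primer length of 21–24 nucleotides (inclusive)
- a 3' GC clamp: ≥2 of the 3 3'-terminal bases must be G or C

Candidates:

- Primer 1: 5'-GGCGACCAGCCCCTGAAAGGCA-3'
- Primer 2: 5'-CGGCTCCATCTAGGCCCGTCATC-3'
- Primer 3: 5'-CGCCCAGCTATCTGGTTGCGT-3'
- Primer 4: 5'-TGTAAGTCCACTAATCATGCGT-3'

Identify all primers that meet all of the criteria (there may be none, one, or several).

Primer 1 (22 nt, A=6 T=1 G=7 C=8): GC 15/22 = 68.2%, outside 45.2–52.9% ✗; length 22 ✓; 3' end GCA has 2 G/C ✓ — fails.
Primer 2 (23 nt, A=3 T=5 G=5 C=10): GC 15/23 = 65.2%, outside 45.2–52.9% ✗; length 23 ✓; 3' end ATC has 1 G/C, need ≥2 ✗ — fails.
Primer 3 (21 nt, A=2 T=6 G=6 C=7): GC 13/21 = 61.9%, outside 45.2–52.9% ✗; length 21 ✓; 3' end CGT has 2 G/C ✓ — fails.
Primer 4 (22 nt, A=6 T=7 G=4 C=5): GC 9/22 = 40.9%, outside 45.2–52.9% ✗; length 22 ✓; 3' end CGT has 2 G/C ✓ — fails.

None of the candidates satisfy all criteria.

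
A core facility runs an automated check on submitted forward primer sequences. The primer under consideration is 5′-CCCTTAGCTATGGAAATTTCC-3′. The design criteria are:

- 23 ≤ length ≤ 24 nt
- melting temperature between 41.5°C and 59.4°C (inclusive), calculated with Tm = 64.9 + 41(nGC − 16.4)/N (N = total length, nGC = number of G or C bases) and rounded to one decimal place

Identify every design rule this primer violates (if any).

Fails: length.

Base counts: A=5, T=7, G=3, C=6 (length 21).
length: length 21, outside 23–24 ✗
Tm: Tm = 64.9 + 41·(9 − 16.4)/21 = 50.5°C ✓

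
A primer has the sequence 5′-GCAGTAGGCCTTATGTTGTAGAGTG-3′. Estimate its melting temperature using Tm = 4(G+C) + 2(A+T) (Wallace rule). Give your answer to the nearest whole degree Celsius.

Base counts: A=5, T=8, G=9, C=3 (length 25).
Tm = 2·(5+8) + 4·(9+3) = 2·13 + 4·12 = 26 + 48 = 74°C.

74°C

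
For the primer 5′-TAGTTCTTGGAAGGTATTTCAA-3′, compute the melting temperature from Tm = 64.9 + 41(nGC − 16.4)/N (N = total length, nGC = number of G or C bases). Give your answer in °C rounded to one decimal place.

47.4°C

Base counts: A=6, T=9, G=5, C=2; G+C = 7, N = 22.
Tm = 64.9 + 41·(7 − 16.4)/22 = 64.9 + -385.40/22 = 47.4°C.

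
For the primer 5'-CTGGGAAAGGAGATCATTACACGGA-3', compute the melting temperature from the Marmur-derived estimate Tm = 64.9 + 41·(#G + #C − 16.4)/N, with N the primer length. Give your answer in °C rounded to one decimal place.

57.7°C

Base counts: A=9, T=4, G=8, C=4; G+C = 12, N = 25.
Tm = 64.9 + 41·(12 − 16.4)/25 = 64.9 + -180.40/25 = 57.7°C.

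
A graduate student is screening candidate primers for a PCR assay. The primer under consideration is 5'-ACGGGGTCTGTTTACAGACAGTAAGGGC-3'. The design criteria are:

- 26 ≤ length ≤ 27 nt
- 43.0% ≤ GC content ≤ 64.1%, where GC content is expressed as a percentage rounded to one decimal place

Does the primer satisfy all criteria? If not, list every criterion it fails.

Base counts: A=7, T=6, G=10, C=5 (length 28).
length: length 28, outside 26–27 ✗
GC content: GC 15/28 = 53.6% ✓

Fails: length.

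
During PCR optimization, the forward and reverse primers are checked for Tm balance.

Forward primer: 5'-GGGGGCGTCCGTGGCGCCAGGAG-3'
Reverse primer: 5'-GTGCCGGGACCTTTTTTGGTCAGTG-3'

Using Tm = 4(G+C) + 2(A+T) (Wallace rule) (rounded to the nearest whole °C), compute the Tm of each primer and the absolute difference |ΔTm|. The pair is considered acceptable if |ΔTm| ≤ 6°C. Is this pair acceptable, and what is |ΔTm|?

Forward: A=2 T=2 G=13 C=6 → Tm = 2·4 + 4·19 = 84°C.
Reverse: A=2 T=9 G=9 C=5 → Tm = 2·11 + 4·14 = 78°C.
|ΔTm| = |84 − 78| = 6°C, ≤ 6°C.

|ΔTm| = 6°C; the pair is acceptable.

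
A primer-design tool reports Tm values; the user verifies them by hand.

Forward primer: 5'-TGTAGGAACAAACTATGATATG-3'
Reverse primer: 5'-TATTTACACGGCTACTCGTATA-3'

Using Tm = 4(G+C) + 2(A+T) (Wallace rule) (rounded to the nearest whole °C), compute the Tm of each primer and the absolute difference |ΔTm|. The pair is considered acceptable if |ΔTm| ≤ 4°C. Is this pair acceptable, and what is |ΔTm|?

Forward: A=9 T=6 G=5 C=2 → Tm = 2·15 + 4·7 = 58°C.
Reverse: A=6 T=8 G=3 C=5 → Tm = 2·14 + 4·8 = 60°C.
|ΔTm| = |58 − 60| = 2°C, ≤ 4°C.

|ΔTm| = 2°C; the pair is acceptable.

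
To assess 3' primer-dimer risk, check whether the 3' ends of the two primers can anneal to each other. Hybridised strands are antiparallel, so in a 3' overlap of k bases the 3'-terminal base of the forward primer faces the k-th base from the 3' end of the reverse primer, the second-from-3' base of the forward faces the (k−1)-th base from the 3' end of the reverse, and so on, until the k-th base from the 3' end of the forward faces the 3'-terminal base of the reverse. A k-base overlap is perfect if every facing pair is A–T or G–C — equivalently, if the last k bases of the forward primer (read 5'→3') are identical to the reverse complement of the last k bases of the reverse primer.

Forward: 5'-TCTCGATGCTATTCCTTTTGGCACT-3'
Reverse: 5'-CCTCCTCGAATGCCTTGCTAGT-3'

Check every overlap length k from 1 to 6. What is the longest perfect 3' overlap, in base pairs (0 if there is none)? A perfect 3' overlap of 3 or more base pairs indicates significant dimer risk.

Longest perfect overlap: 3 complementary base pairs; significant dimer risk (threshold 3).

Last 6 bases (5'→3') — forward …GGCACT, reverse …GCTAGT.
Reverse complement of the reverse primer's last 6 bases: ACTAGC; its first k bases are the reverse complement of the reverse primer's last k bases, so a perfect k-base overlap needs the forward primer's last k bases to equal them.
Comparing (forward last k vs required): k=1: T vs A ✗; k=2: CT vs AC ✗; k=3: ACT vs ACT ✓; k=4: CACT vs ACTA ✗; k=5: GCACT vs ACTAG ✗; k=6: GGCACT vs ACTAGC ✗.
Only k = 3 is perfect, so the longest perfect 3' overlap is 3.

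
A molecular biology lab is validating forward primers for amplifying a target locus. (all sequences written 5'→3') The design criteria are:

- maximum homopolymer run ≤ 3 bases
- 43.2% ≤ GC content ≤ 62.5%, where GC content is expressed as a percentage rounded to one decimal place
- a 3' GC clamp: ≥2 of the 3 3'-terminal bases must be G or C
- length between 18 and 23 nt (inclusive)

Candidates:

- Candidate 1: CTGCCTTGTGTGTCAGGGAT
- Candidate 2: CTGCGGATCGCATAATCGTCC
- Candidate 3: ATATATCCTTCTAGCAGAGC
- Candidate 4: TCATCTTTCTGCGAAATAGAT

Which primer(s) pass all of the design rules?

Candidate 1 (20 nt, A=2 T=7 G=7 C=4): longest run = 3 ✓; GC 11/20 = 55.0% ✓; 3' end GAT has 1 G/C, need ≥2 ✗; length 20 ✓ — fails.
Candidate 2 (21 nt, A=4 T=5 G=5 C=7): longest run = 2 ✓; GC 12/21 = 57.1% ✓; 3' end TCC has 2 G/C ✓; length 21 ✓ — passes.
Candidate 3 (20 nt, A=6 T=6 G=3 C=5): longest run = 2 ✓; GC 8/20 = 40.0%, outside 43.2–62.5% ✗; 3' end AGC has 2 G/C ✓; length 20 ✓ — fails.
Candidate 4 (21 nt, A=6 T=8 G=3 C=4): longest run = 3 ✓; GC 7/21 = 33.3%, outside 43.2–62.5% ✗; 3' end GAT has 1 G/C, need ≥2 ✗; length 21 ✓ — fails.

Candidate 2 only.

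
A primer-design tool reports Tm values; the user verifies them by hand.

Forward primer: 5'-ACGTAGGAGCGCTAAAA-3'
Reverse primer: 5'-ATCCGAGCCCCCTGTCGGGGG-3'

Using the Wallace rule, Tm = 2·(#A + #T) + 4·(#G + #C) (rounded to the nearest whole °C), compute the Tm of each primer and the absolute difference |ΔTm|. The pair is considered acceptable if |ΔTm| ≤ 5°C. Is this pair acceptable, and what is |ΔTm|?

Forward: A=7 T=2 G=5 C=3 → Tm = 2·9 + 4·8 = 50°C.
Reverse: A=2 T=3 G=8 C=8 → Tm = 2·5 + 4·16 = 74°C.
|ΔTm| = |50 − 74| = 24°C, > 5°C.

|ΔTm| = 24°C; the pair is not acceptable.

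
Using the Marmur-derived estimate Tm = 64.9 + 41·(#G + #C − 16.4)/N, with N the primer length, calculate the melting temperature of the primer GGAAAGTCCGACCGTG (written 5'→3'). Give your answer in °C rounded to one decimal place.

Base counts: A=4, T=2, G=6, C=4; G+C = 10, N = 16.
Tm = 64.9 + 41·(10 − 16.4)/16 = 64.9 + -262.40/16 = 48.5°C.

48.5°C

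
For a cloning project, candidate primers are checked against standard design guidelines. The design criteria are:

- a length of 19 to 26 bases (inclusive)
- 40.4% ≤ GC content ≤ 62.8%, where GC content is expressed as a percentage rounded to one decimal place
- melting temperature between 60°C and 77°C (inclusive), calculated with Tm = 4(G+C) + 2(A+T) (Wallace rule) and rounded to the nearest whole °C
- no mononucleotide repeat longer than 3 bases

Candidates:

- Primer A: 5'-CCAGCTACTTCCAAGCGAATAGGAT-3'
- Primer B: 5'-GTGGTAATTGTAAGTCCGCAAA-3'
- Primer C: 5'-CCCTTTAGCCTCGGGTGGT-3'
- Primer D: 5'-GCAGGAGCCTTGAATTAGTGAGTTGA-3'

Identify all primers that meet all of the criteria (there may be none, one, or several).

Primer A (25 nt, A=8 T=5 G=5 C=7): length 25 ✓; GC 12/25 = 48.0% ✓; Tm = 2·13 + 4·12 = 74°C ✓; longest run = 2 ✓ — passes.
Primer B (22 nt, A=7 T=6 G=6 C=3): length 22 ✓; GC 9/22 = 40.9% ✓; Tm = 2·13 + 4·9 = 62°C ✓; longest run = 3 ✓ — passes.
Primer C (19 nt, A=1 T=6 G=6 C=6): length 19 ✓; GC 12/19 = 63.2%, outside 40.4–62.8% ✗; Tm = 2·7 + 4·12 = 62°C ✓; longest run = 3 ✓ — fails.
Primer D (26 nt, A=7 T=7 G=9 C=3): length 26 ✓; GC 12/26 = 46.2% ✓; Tm = 2·14 + 4·12 = 76°C ✓; longest run = 2 ✓ — passes.

Primer A, Primer B and Primer D.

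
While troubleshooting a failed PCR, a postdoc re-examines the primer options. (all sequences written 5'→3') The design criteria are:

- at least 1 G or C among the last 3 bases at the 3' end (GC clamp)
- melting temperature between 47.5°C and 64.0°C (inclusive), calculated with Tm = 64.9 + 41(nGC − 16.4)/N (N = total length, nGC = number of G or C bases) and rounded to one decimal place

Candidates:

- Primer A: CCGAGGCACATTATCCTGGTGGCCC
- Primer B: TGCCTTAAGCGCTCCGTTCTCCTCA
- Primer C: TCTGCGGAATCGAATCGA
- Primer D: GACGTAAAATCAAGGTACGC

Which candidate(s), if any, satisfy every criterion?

Primer B, Primer C and Primer D.

Primer A (25 nt, A=4 T=5 G=7 C=9): 3' end CCC has 3 G/C ✓; Tm = 64.9 + 41·(16 − 16.4)/25 = 64.2°C, outside 47.5–64.0°C ✗ — fails.
Primer B (25 nt, A=3 T=8 G=4 C=10): 3' end TCA has 1 G/C ✓; Tm = 64.9 + 41·(14 − 16.4)/25 = 61.0°C ✓ — passes.
Primer C (18 nt, A=5 T=4 G=5 C=4): 3' end CGA has 2 G/C ✓; Tm = 64.9 + 41·(9 − 16.4)/18 = 48.0°C ✓ — passes.
Primer D (20 nt, A=8 T=3 G=5 C=4): 3' end CGC has 3 G/C ✓; Tm = 64.9 + 41·(9 − 16.4)/20 = 49.7°C ✓ — passes.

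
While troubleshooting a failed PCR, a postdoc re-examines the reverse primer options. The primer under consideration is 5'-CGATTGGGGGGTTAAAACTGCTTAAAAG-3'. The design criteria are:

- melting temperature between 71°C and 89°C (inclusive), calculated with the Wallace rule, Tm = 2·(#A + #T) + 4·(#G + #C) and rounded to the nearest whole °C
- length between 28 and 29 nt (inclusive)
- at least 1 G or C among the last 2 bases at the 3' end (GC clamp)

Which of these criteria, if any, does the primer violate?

Base counts: A=9, T=7, G=9, C=3 (length 28).
Tm: Tm = 2·16 + 4·12 = 80°C ✓
length: length 28 ✓
GC clamp: 3' end AG has 1 G/C ✓

Meets all criteria.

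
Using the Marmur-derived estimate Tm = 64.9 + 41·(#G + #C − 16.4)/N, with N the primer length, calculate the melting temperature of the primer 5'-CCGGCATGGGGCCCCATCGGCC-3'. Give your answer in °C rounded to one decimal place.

67.9°C

Base counts: A=2, T=2, G=8, C=10; G+C = 18, N = 22.
Tm = 64.9 + 41·(18 − 16.4)/22 = 64.9 + 65.60/22 = 67.9°C.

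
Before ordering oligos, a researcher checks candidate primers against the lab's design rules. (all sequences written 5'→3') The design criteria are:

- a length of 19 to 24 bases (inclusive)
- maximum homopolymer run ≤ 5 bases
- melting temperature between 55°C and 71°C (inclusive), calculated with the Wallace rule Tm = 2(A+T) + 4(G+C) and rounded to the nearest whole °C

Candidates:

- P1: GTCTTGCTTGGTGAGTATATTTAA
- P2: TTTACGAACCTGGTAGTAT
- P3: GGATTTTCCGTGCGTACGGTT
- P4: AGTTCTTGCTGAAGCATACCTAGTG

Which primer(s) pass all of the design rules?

P1 and P3.

P1 (24 nt, A=5 T=11 G=6 C=2): length 24 ✓; longest run = 3 ✓; Tm = 2·16 + 4·8 = 64°C ✓ — passes.
P2 (19 nt, A=5 T=7 G=4 C=3): length 19 ✓; longest run = 3 ✓; Tm = 2·12 + 4·7 = 52°C, outside 55–71°C ✗ — fails.
P3 (21 nt, A=2 T=8 G=7 C=4): length 21 ✓; longest run = 4 ✓; Tm = 2·10 + 4·11 = 64°C ✓ — passes.
P4 (25 nt, A=6 T=8 G=6 C=5): length 25, outside 19–24 ✗; longest run = 2 ✓; Tm = 2·14 + 4·11 = 72°C, outside 55–71°C ✗ — fails.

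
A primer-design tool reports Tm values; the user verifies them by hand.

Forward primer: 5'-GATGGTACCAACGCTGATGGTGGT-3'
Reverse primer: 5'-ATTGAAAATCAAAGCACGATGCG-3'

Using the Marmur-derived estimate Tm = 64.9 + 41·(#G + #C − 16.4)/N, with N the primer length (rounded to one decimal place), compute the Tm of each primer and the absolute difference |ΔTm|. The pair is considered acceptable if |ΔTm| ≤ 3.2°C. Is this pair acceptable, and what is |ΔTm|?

|ΔTm| = 7.4°C; the pair is not acceptable.

Forward: G+C = 13, N = 24 → Tm = 64.9 + 41·(13 − 16.4)/24 = 59.1°C.
Reverse: G+C = 9, N = 23 → Tm = 64.9 + 41·(9 − 16.4)/23 = 51.7°C.
|ΔTm| = |59.1 − 51.7| = 7.4°C, > 3.2°C.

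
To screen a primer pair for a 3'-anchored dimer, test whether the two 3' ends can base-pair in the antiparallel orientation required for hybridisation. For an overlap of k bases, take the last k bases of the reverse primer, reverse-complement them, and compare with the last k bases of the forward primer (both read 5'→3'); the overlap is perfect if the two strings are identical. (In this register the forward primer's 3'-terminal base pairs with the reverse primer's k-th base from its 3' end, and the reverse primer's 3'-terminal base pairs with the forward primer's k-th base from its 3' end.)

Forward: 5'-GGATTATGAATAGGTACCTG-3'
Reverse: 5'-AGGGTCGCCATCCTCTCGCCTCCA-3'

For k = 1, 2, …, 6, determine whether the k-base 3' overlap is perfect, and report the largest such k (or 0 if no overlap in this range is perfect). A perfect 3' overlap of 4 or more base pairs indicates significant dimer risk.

Last 6 bases (5'→3') — forward …TACCTG, reverse …CCTCCA.
Reverse complement of the reverse primer's last 6 bases: TGGAGG; its first k bases are the reverse complement of the reverse primer's last k bases, so a perfect k-base overlap needs the forward primer's last k bases to equal them.
Comparing (forward last k vs required): k=1: G vs T ✗; k=2: TG vs TG ✓; k=3: CTG vs TGG ✗; k=4: CCTG vs TGGA ✗; k=5: ACCTG vs TGGAG ✗; k=6: TACCTG vs TGGAGG ✗.
Only k = 2 is perfect, so the longest perfect 3' overlap is 2.

Longest perfect overlap: 2 complementary base pairs; below the dimer-risk threshold (threshold 4).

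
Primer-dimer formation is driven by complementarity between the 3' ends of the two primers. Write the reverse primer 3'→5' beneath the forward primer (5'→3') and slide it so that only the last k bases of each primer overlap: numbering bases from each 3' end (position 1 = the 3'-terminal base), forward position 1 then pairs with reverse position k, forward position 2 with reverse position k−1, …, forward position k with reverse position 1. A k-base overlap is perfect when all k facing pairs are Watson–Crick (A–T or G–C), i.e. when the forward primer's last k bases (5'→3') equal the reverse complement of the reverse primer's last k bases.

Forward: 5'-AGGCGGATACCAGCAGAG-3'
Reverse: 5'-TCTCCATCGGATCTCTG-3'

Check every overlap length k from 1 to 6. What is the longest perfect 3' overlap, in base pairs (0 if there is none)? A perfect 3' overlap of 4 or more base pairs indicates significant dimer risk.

Longest perfect overlap: 5 complementary base pairs; significant dimer risk (threshold 4).

Last 6 bases (5'→3') — forward …GCAGAG, reverse …TCTCTG.
Reverse complement of the reverse primer's last 6 bases: CAGAGA; its first k bases are the reverse complement of the reverse primer's last k bases, so a perfect k-base overlap needs the forward primer's last k bases to equal them.
Comparing (forward last k vs required): k=1: G vs C ✗; k=2: AG vs CA ✗; k=3: GAG vs CAG ✗; k=4: AGAG vs CAGA ✗; k=5: CAGAG vs CAGAG ✓; k=6: GCAGAG vs CAGAGA ✗.
Only k = 5 is perfect, so the longest perfect 3' overlap is 5.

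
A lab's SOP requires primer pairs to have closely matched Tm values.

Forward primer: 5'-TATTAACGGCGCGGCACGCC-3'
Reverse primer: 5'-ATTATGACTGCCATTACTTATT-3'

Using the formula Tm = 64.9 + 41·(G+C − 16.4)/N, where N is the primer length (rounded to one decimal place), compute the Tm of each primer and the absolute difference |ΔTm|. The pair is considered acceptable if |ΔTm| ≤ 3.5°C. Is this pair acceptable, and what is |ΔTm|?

|ΔTm| = 12.4°C; the pair is not acceptable.

Forward: G+C = 13, N = 20 → Tm = 64.9 + 41·(13 − 16.4)/20 = 57.9°C.
Reverse: G+C = 6, N = 22 → Tm = 64.9 + 41·(6 − 16.4)/22 = 45.5°C.
|ΔTm| = |57.9 − 45.5| = 12.4°C, > 3.5°C.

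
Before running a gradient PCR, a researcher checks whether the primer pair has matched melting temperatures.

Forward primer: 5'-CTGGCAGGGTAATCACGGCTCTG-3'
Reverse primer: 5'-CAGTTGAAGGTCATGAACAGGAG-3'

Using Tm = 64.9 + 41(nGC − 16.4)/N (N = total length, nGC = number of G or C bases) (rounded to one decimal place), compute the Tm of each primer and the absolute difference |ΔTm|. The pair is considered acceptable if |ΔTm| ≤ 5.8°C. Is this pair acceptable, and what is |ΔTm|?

Forward: G+C = 14, N = 23 → Tm = 64.9 + 41·(14 − 16.4)/23 = 60.6°C.
Reverse: G+C = 11, N = 23 → Tm = 64.9 + 41·(11 − 16.4)/23 = 55.3°C.
|ΔTm| = |60.6 − 55.3| = 5.3°C, ≤ 5.8°C.

|ΔTm| = 5.3°C; the pair is acceptable.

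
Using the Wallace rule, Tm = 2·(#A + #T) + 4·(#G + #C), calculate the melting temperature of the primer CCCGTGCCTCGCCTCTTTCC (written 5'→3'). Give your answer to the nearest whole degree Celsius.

Base counts: A=0, T=6, G=3, C=11 (length 20).
Tm = 2·(0+6) + 4·(3+11) = 2·6 + 4·14 = 12 + 56 = 68°C.

68°C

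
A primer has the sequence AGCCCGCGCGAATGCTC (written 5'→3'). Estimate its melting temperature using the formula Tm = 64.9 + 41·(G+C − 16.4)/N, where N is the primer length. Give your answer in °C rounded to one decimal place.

54.3°C

Base counts: A=3, T=2, G=5, C=7; G+C = 12, N = 17.
Tm = 64.9 + 41·(12 − 16.4)/17 = 64.9 + -180.40/17 = 54.3°C.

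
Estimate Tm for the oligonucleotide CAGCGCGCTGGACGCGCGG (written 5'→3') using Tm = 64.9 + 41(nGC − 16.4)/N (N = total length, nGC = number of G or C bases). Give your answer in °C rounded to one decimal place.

Base counts: A=2, T=1, G=9, C=7; G+C = 16, N = 19.
Tm = 64.9 + 41·(16 − 16.4)/19 = 64.9 + -16.40/19 = 64.0°C.

64.0°C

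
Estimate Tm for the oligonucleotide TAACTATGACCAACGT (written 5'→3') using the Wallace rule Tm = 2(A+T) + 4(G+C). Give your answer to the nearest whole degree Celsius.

44°C

Base counts: A=6, T=4, G=2, C=4 (length 16).
Tm = 2·(6+4) + 4·(2+4) = 2·10 + 4·6 = 20 + 24 = 44°C.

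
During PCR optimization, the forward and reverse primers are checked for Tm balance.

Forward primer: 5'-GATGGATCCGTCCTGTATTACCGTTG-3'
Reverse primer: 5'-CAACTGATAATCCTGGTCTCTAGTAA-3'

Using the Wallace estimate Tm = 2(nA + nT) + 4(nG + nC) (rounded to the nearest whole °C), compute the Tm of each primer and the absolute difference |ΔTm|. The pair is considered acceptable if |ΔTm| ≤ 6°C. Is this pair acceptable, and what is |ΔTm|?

Forward: A=4 T=9 G=7 C=6 → Tm = 2·13 + 4·13 = 78°C.
Reverse: A=8 T=8 G=4 C=6 → Tm = 2·16 + 4·10 = 72°C.
|ΔTm| = |78 − 72| = 6°C, ≤ 6°C.

|ΔTm| = 6°C; the pair is acceptable.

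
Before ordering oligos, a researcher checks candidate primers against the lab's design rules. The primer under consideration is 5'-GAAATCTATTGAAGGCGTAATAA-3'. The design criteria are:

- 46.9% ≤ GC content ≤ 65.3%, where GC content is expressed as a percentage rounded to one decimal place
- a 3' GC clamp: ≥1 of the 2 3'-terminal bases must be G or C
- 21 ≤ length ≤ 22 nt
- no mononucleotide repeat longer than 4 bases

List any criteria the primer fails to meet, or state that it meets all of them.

Base counts: A=10, T=6, G=5, C=2 (length 23).
GC content: GC 7/23 = 30.4%, outside 46.9–65.3% ✗
GC clamp: 3' end AA has 0 G/C, need ≥1 ✗
length: length 23, outside 21–22 ✗
homopolymer run: longest run = 3 ✓

Fails: GC content, GC clamp, length.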